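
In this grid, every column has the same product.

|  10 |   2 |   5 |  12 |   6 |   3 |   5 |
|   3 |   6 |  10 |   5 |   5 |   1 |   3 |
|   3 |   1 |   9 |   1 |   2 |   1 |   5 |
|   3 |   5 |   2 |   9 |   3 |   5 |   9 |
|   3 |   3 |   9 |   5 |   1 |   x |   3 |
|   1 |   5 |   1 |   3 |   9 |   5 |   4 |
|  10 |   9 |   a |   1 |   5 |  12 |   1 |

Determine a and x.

a = 1, x = 9

Columns 1 and 4 each multiply to 8100, so every column has product 8100.
Column 3: 5×10×9×2×9×1 = 8100, so the missing entry is 8100 ÷ 8100 = 1.
Column 6: 3×1×1×5×5×12 = 900, so the missing entry is 8100 ÷ 900 = 9.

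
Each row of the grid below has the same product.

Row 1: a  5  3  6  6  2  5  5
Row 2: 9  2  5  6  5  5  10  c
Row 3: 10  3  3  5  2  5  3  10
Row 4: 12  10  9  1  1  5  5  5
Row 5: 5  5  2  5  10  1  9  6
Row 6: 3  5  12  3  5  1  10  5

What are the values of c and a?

c = 1, a = 5

Rows 3 and 6 each multiply to 135000, so every row has product 135000.
Row 2: 9×2×5×6×5×5×10 = 135000, so the missing entry is 135000 ÷ 135000 = 1.
Row 1: 5×3×6×6×2×5×5 = 27000, so the missing entry is 135000 ÷ 27000 = 5.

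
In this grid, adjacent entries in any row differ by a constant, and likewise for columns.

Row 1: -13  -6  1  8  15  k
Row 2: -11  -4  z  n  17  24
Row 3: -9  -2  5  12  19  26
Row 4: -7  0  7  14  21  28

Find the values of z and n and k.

Along each row the entries change by 7 per step; down each column they change by 2.
Row 2: from -11 at column 1, stepping by 7 to column 3 gives 3.
Row 2: from -11 at column 1, stepping by 7 to column 4 gives 10.
Row 1: from -13 at column 1, stepping by 7 to column 6 gives 22.

z = 3, n = 10, k = 22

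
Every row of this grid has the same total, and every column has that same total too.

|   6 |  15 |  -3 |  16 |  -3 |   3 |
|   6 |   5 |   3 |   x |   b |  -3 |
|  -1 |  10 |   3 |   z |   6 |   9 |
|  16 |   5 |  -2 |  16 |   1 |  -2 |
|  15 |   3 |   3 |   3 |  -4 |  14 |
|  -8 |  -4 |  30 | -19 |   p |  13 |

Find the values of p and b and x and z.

Rows 1 and 4 both sum to 34, so that's the common total.
The known cells in row 3 total 27, leaving 34 − 27 = 7 for the blank.
The known cells in row 6 total 12, leaving 34 − 12 = 22 for the blank.
The known cells in column 4 total 23, leaving 34 − 23 = 11 for the blank.
The known cells in row 2 total 22, leaving 34 − 22 = 12 for the blank.

p = 22, b = 12, x = 11, z = 7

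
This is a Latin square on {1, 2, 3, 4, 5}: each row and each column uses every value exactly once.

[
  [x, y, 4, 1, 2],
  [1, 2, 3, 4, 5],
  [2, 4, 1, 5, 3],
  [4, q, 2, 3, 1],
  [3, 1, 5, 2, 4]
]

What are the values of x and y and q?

x = 5, y = 3, q = 5

Cell (4,2): row 4 already has {1, 2, 3, 4} → 5.
For row 1, column 2: column 2 already has {1, 2, 4, 5}; that leaves 3.
Cell (1,1): row 1 already has {1, 2, 3, 4} → 5.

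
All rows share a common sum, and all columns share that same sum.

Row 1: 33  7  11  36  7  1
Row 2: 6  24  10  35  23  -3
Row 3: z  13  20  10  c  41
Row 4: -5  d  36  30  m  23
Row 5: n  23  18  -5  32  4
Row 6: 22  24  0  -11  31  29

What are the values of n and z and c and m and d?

Rows 1 and 2 both sum to 95, so that's the common total.
Row 5 has 23 + 18 − 5 + 32 + 4 = 72; the blank must be 95 − 72 = 23.
Column 2 has 7 + 24 + 13 + 23 + 24 = 91; the blank must be 95 − 91 = 4.
Row 4 has -5 + 4 + 36 + 30 + 23 = 88; the blank must be 95 − 88 = 7.
Column 5 has 7 + 23 + 7 + 32 + 31 = 100; the blank must be 95 − 100 = -5.
Row 3 has 13 + 20 + 10 − 5 + 41 = 79; the blank must be 95 − 79 = 16.

n = 23, z = 16, c = -5, m = 7, d = 4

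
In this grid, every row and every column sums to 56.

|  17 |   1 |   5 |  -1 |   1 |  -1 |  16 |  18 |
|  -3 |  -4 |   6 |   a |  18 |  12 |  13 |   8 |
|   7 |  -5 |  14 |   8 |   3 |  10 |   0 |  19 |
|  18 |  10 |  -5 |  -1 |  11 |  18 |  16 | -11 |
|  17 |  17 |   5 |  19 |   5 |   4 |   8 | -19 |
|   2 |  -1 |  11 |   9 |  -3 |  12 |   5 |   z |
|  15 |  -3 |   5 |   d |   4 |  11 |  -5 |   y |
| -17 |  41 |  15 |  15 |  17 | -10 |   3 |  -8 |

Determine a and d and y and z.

a = 6, d = 1, y = 28, z = 21

Row 2: -3 − 4 + 6 + 18 + 12 + 13 + 8 = 50, so its missing entry is 56 − 50 = 6.
Column 4: -1 + 6 + 8 − 1 + 19 + 9 + 15 = 55, so its missing entry is 56 − 55 = 1.
Row 7: 15 − 3 + 5 + 1 + 4 + 11 − 5 = 28, so its missing entry is 56 − 28 = 28.
Row 6: 2 − 1 + 11 + 9 − 3 + 12 + 5 = 35, so its missing entry is 56 − 35 = 21.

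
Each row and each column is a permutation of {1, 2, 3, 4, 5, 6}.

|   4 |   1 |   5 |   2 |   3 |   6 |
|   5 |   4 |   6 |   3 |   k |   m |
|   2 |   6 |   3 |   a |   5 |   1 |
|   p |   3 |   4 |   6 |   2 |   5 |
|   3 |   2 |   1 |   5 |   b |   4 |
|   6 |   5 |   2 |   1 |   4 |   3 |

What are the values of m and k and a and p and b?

For row 5, column 5: row 5 already has {1, 2, 3, 4, 5}; that leaves 6.
For row 2, column 6: column 6 already has {1, 3, 4, 5, 6}; that leaves 2.
For row 2, column 5: row 2 already has {2, 3, 4, 5, 6}; that leaves 1.
At (row 4, col 1): row 4 already has {2, 3, 4, 5, 6}, so the value is 1.
At (row 3, col 4): row 3 already has {1, 2, 3, 5, 6}, so the value is 4.

m = 2, k = 1, a = 4, p = 1, b = 6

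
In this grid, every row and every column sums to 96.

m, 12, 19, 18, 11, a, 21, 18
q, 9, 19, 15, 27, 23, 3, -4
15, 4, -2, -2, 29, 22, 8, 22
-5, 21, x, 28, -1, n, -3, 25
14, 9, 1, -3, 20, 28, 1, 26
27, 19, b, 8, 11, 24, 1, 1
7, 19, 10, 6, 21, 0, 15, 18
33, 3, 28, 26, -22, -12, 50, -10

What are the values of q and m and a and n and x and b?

Row 2 has 9 + 19 + 15 + 27 + 23 + 3 − 4 = 92; the blank must be 96 − 92 = 4.
Column 1 has 4 + 15 − 5 + 14 + 27 + 7 + 33 = 95; the blank must be 96 − 95 = 1.
Row 1 has 1 + 12 + 19 + 18 + 11 + 21 + 18 = 100; the blank must be 96 − 100 = -4.
Column 6 has -4 + 23 + 22 + 28 + 24 + 0 − 12 = 81; the blank must be 96 − 81 = 15.
Row 4 has -5 + 21 + 28 − 1 + 15 − 3 + 25 = 80; the blank must be 96 − 80 = 16.
Row 6 has 27 + 19 + 8 + 11 + 24 + 1 + 1 = 91; the blank must be 96 − 91 = 5.

q = 4, m = 1, a = -4, n = 15, x = 16, b = 5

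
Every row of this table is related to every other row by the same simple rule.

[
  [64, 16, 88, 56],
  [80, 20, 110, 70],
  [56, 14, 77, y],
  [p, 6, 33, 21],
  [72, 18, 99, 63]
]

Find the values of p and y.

p = 24, y = 49

Each row is a constant multiple of every other row — this is a multiplication table with the headers hidden.
Row 4 is 6/16 = 3/8 times row 1, so its entry in column 1 is 64 × 3/8 = 24.
Row 3 is 14/16 = 7/8 times row 1, so its entry in column 4 is 56 × 7/8 = 49.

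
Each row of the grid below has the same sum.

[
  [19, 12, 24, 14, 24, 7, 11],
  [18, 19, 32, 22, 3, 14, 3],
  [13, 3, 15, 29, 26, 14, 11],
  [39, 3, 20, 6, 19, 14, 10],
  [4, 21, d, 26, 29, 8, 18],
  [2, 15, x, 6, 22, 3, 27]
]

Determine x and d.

x = 36, d = 5

The complete rows each total 111.
Row 6 is missing 111 − 75 = 36 (since 2 + 15 + 6 + 22 + 3 + 27 = 75).
Row 5 is missing 111 − 106 = 5 (since 4 + 21 + 26 + 29 + 8 + 18 = 106).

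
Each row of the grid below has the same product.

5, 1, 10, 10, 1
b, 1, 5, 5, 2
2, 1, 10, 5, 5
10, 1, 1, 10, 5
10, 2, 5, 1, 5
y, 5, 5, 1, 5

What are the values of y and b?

Rows 1 and 4 each multiply to 500, so every row has product 500.
Row 6: 5×5×1×5 = 125, so the missing entry is 500 ÷ 125 = 4.
Row 2: 1×5×5×2 = 50, so the missing entry is 500 ÷ 50 = 10.

y = 4, b = 10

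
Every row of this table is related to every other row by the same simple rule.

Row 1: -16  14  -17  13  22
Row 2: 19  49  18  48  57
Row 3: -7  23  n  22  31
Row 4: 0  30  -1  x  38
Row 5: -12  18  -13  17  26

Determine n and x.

n = -8, x = 29

The difference between any two rows is the same in every column — this is an addition table with the headers hidden.
Row 3 minus row 1 is 23 − 14 = 9, so its entry in column 3 is -17 + 9 = -8.
Row 4 minus row 1 is 30 − 14 = 16, so its entry in column 4 is 13 + 16 = 29.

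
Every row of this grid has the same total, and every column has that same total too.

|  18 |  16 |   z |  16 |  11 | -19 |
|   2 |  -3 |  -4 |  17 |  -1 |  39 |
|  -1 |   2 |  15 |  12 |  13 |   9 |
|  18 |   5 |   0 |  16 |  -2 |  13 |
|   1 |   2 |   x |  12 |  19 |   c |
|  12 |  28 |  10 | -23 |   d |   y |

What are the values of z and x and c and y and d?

Rows 2 and 3 both sum to 50, so that's the common total.
Column 5: 11 − 1 + 13 − 2 + 19 = 40, so its missing entry is 50 − 40 = 10.
Row 6: 12 + 28 + 10 − 23 + 10 = 37, so its missing entry is 50 − 37 = 13.
Column 6: -19 + 39 + 9 + 13 + 13 = 55, so its missing entry is 50 − 55 = -5.
Row 5: 1 + 2 + 12 + 19 − 5 = 29, so its missing entry is 50 − 29 = 21.
Row 1: 18 + 16 + 16 + 11 − 19 = 42, so its missing entry is 50 − 42 = 8.

z = 8, x = 21, c = -5, y = 13, d = 10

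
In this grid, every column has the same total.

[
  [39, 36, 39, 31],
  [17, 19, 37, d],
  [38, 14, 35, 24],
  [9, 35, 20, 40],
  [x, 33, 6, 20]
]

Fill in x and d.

Columns 2 and 3 both add up to 137, so every column sums to 137.
Column 1: 39 + 17 + 38 + 9 = 103, so the missing entry is 137 − 103 = 34.
Column 4: 31 + 24 + 40 + 20 = 115, so the missing entry is 137 − 115 = 22.

x = 34, d = 22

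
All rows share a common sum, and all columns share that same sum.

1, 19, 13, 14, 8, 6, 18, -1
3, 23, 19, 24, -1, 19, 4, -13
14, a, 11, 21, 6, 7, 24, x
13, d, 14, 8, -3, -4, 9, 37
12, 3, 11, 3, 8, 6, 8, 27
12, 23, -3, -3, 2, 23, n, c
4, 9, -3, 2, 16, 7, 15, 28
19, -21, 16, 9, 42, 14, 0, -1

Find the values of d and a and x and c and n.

d = 4, a = 18, x = -23, c = 24, n = 0

Rows 1 and 2 both sum to 78, so that's the common total.
Row 4: 13 + 14 + 8 − 3 − 4 + 9 + 37 = 74, so its missing entry is 78 − 74 = 4.
Column 2: 19 + 23 + 4 + 3 + 23 + 9 − 21 = 60, so its missing entry is 78 − 60 = 18.
Row 3: 14 + 18 + 11 + 21 + 6 + 7 + 24 = 101, so its missing entry is 78 − 101 = -23.
Column 8: -1 − 13 − 23 + 37 + 27 + 28 − 1 = 54, so its missing entry is 78 − 54 = 24.
Row 6: 12 + 23 − 3 − 3 + 2 + 23 + 24 = 78, so its missing entry is 78 − 78 = 0.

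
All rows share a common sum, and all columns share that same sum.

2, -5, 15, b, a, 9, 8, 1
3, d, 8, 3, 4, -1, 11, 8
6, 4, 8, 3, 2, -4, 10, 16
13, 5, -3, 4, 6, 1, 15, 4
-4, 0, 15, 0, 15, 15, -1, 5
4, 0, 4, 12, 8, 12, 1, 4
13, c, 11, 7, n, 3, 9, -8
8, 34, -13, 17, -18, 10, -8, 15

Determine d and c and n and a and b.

Rows 3 and 4 both sum to 45, so that's the common total.
Row 2 has 3 + 8 + 3 + 4 − 1 + 11 + 8 = 36; the blank must be 45 − 36 = 9.
Column 2 has -5 + 9 + 4 + 5 + 0 + 0 + 34 = 47; the blank must be 45 − 47 = -2.
Column 4 has 3 + 3 + 4 + 0 + 12 + 7 + 17 = 46; the blank must be 45 − 46 = -1.
Row 1 has 2 − 5 + 15 − 1 + 9 + 8 + 1 = 29; the blank must be 45 − 29 = 16.
Row 7 has 13 − 2 + 11 + 7 + 3 + 9 − 8 = 33; the blank must be 45 − 33 = 12.

d = 9, c = -2, n = 12, a = 16, b = -1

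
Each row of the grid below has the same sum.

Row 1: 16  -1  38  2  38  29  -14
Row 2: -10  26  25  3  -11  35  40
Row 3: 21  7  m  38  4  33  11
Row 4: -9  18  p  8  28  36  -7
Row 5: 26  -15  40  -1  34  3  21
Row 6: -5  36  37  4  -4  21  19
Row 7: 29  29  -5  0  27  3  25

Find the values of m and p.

The complete rows each total 108.
Row 3 is missing 108 − 114 = -6 (since 21 + 7 + 38 + 4 + 33 + 11 = 114).
Row 4 is missing 108 − 74 = 34 (since -9 + 18 + 8 + 28 + 36 − 7 = 74).

m = -6, p = 34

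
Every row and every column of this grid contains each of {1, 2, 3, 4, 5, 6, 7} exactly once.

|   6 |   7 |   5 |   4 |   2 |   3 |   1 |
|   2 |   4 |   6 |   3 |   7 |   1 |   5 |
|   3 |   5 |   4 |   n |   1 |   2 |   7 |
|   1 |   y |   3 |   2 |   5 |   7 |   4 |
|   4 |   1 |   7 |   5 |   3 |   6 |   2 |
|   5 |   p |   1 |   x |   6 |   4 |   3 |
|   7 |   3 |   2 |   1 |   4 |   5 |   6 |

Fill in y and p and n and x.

Cell (3,4): row 3 already has {1, 2, 3, 4, 5, 7} → 6.
Cell (6,4): column 4 already has {1, 2, 3, 4, 5, 6} → 7.
For row 6, column 2: row 6 already has {1, 3, 4, 5, 6, 7}; that leaves 2.
For row 4, column 2: row 4 already has {1, 2, 3, 4, 5, 7}; that leaves 6.

y = 6, p = 2, n = 6, x = 7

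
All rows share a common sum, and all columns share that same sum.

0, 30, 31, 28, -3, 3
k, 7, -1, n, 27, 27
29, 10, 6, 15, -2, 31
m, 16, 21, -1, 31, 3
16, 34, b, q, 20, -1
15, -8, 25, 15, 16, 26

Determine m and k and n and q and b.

Rows 1 and 3 both sum to 89, so that's the common total.
Column 3 has 31 − 1 + 6 + 21 + 25 = 82; the blank must be 89 − 82 = 7.
Row 5 has 16 + 34 + 7 + 20 − 1 = 76; the blank must be 89 − 76 = 13.
Row 4 has 16 + 21 − 1 + 31 + 3 = 70; the blank must be 89 − 70 = 19.
Column 1 has 0 + 29 + 19 + 16 + 15 = 79; the blank must be 89 − 79 = 10.
Row 2 has 10 + 7 − 1 + 27 + 27 = 70; the blank must be 89 − 70 = 19.

m = 19, k = 10, n = 19, q = 13, b = 7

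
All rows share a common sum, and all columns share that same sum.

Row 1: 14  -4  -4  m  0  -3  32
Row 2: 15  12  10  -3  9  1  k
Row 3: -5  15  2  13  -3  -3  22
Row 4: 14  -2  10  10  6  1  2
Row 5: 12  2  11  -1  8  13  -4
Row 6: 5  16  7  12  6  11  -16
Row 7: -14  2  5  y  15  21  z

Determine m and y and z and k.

m = 6, y = 4, z = 8, k = -3

Rows 3 and 4 both sum to 41, so that's the common total.
Row 2: 15 + 12 + 10 − 3 + 9 + 1 = 44, so its missing entry is 41 − 44 = -3.
Column 7: 32 − 3 + 22 + 2 − 4 − 16 = 33, so its missing entry is 41 − 33 = 8.
Row 1: 14 − 4 − 4 + 0 − 3 + 32 = 35, so its missing entry is 41 − 35 = 6.
Row 7: -14 + 2 + 5 + 15 + 21 + 8 = 37, so its missing entry is 41 − 37 = 4.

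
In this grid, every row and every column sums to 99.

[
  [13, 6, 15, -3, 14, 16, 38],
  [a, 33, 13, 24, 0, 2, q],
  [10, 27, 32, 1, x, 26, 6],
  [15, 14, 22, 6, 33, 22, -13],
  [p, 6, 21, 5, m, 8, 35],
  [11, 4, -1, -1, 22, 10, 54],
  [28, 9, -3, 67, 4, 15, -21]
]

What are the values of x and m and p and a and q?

x = -3, m = 29, p = -5, a = 27, q = 0

Row 3 has 10 + 27 + 32 + 1 + 26 + 6 = 102; the blank must be 99 − 102 = -3.
Column 5 has 14 + 0 − 3 + 33 + 22 + 4 = 70; the blank must be 99 − 70 = 29.
Row 5 has 6 + 21 + 5 + 29 + 8 + 35 = 104; the blank must be 99 − 104 = -5.
Column 1 has 13 + 10 + 15 − 5 + 11 + 28 = 72; the blank must be 99 − 72 = 27.
Row 2 has 27 + 33 + 13 + 24 + 0 + 2 = 99; the blank must be 99 − 99 = 0.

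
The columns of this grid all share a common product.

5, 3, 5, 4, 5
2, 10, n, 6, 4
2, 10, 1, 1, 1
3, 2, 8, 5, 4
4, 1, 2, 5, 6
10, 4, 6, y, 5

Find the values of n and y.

Columns 1 and 5 each multiply to 2400, so every column has product 2400.
Column 3: 5×1×8×2×6 = 480, so the missing entry is 2400 ÷ 480 = 5.
Column 4: 4×6×1×5×5 = 600, so the missing entry is 2400 ÷ 600 = 4.

n = 5, y = 4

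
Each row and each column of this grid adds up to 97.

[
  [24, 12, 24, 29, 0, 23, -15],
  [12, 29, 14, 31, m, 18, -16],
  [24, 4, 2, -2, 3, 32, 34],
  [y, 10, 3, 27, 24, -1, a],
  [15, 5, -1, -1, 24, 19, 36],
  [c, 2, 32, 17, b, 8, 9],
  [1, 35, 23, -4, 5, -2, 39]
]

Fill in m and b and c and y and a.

m = 9, b = 32, c = -3, y = 24, a = 10

Row 2: 12 + 29 + 14 + 31 + 18 − 16 = 88, so its missing entry is 97 − 88 = 9.
Column 5: 0 + 9 + 3 + 24 + 24 + 5 = 65, so its missing entry is 97 − 65 = 32.
Row 6: 2 + 32 + 17 + 32 + 8 + 9 = 100, so its missing entry is 97 − 100 = -3.
Column 1: 24 + 12 + 24 + 15 − 3 + 1 = 73, so its missing entry is 97 − 73 = 24.
Row 4: 24 + 10 + 3 + 27 + 24 − 1 = 87, so its missing entry is 97 − 87 = 10.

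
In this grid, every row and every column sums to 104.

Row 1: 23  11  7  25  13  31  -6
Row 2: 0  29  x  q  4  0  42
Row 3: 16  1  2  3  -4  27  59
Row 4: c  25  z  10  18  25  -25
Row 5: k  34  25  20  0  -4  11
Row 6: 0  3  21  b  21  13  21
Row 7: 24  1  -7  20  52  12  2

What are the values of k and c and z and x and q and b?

k = 18, c = 23, z = 28, x = 28, q = 1, b = 25

The known cells in row 5 total 86, leaving 104 − 86 = 18 for the blank.
The known cells in column 1 total 81, leaving 104 − 81 = 23 for the blank.
The known cells in row 6 total 79, leaving 104 − 79 = 25 for the blank.
The known cells in row 4 total 76, leaving 104 − 76 = 28 for the blank.
The known cells in column 3 total 76, leaving 104 − 76 = 28 for the blank.
The known cells in row 2 total 103, leaving 104 − 103 = 1 for the blank.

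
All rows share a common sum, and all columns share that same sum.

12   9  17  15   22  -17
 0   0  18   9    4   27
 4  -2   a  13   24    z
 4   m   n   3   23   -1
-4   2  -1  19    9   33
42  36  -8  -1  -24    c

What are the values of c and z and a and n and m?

c = 13, z = 3, a = 16, n = 16, m = 13

Rows 1 and 2 both sum to 58, so that's the common total.
Row 6: 42 + 36 − 8 − 1 − 24 = 45, so its missing entry is 58 − 45 = 13.
Column 2: 9 + 0 − 2 + 2 + 36 = 45, so its missing entry is 58 − 45 = 13.
Row 4: 4 + 13 + 3 + 23 − 1 = 42, so its missing entry is 58 − 42 = 16.
Column 3: 17 + 18 + 16 − 1 − 8 = 42, so its missing entry is 58 − 42 = 16.
Row 3: 4 − 2 + 16 + 13 + 24 = 55, so its missing entry is 58 − 55 = 3.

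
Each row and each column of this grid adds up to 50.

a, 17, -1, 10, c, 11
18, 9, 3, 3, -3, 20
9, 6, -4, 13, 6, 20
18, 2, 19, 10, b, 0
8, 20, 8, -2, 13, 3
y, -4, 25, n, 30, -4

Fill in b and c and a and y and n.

The known cells in row 4 total 49, leaving 50 − 49 = 1 for the blank.
The known cells in column 5 total 47, leaving 50 − 47 = 3 for the blank.
The known cells in row 1 total 40, leaving 50 − 40 = 10 for the blank.
The known cells in column 1 total 63, leaving 50 − 63 = -13 for the blank.
The known cells in row 6 total 34, leaving 50 − 34 = 16 for the blank.

b = 1, c = 3, a = 10, y = -13, n = 16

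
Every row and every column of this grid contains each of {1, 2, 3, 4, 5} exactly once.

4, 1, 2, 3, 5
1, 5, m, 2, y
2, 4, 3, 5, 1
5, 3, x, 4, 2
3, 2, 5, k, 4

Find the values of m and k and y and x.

At (row 4, col 3): row 4 already has {2, 3, 4, 5}, so the value is 1.
For row 2, column 3: column 3 already has {1, 2, 3, 5}; that leaves 4.
For row 2, column 5: row 2 already has {1, 2, 4, 5}; that leaves 3.
For row 5, column 4: row 5 already has {2, 3, 4, 5}; that leaves 1.

m = 4, k = 1, y = 3, x = 1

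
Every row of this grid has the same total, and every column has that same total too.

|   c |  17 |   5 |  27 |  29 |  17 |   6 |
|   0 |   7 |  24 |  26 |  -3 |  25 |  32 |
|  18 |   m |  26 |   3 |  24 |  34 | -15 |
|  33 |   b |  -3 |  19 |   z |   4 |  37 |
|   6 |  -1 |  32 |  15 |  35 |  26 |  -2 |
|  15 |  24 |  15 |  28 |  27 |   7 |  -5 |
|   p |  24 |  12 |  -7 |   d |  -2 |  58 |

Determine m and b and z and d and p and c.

Rows 2 and 5 both sum to 111, so that's the common total.
Row 3 has 18 + 26 + 3 + 24 + 34 − 15 = 90; the blank must be 111 − 90 = 21.
Row 1 has 17 + 5 + 27 + 29 + 17 + 6 = 101; the blank must be 111 − 101 = 10.
Column 2 has 17 + 7 + 21 − 1 + 24 + 24 = 92; the blank must be 111 − 92 = 19.
Row 4 has 33 + 19 − 3 + 19 + 4 + 37 = 109; the blank must be 111 − 109 = 2.
Column 5 has 29 − 3 + 24 + 2 + 35 + 27 = 114; the blank must be 111 − 114 = -3.
Row 7 has 24 + 12 − 7 − 3 − 2 + 58 = 82; the blank must be 111 − 82 = 29.

m = 21, b = 19, z = 2, d = -3, p = 29, c = 10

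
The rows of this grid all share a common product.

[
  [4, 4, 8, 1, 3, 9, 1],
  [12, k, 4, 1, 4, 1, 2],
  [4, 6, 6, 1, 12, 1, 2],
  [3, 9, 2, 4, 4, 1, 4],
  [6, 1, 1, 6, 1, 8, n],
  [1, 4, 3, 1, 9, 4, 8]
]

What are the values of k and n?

k = 9, n = 12

Rows 1 and 6 each multiply to 3456, so every row has product 3456.
Row 2: 12×4×1×4×1×2 = 384, so the missing entry is 3456 ÷ 384 = 9.
Row 5: 6×1×1×6×1×8 = 288, so the missing entry is 3456 ÷ 288 = 12.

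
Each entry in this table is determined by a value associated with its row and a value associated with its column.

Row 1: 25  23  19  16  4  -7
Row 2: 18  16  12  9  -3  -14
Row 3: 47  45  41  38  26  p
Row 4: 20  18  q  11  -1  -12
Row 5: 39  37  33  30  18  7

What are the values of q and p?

q = 14, p = 15

The difference between any two rows is the same in every column — this is an addition table with the headers hidden.
Row 4 minus row 1 is -1 − 4 = -5, so its entry in column 3 is 19 + (-5) = 14.
Row 3 minus row 1 is 26 − 4 = 22, so its entry in column 6 is -7 + 22 = 15.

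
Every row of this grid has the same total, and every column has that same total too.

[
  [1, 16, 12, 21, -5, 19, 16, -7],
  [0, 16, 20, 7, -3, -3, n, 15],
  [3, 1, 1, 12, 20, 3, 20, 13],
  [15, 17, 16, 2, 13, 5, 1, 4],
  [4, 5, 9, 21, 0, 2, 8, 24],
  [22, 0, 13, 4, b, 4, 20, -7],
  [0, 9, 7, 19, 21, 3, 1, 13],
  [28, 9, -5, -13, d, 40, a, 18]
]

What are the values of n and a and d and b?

Rows 1 and 3 both sum to 73, so that's the common total.
Row 2 has 0 + 16 + 20 + 7 − 3 − 3 + 15 = 52; the blank must be 73 − 52 = 21.
Row 6 has 22 + 0 + 13 + 4 + 4 + 20 − 7 = 56; the blank must be 73 − 56 = 17.
Column 7 has 16 + 21 + 20 + 1 + 8 + 20 + 1 = 87; the blank must be 73 − 87 = -14.
Row 8 has 28 + 9 − 5 − 13 + 40 − 14 + 18 = 63; the blank must be 73 − 63 = 10.

n = 21, a = -14, d = 10, b = 17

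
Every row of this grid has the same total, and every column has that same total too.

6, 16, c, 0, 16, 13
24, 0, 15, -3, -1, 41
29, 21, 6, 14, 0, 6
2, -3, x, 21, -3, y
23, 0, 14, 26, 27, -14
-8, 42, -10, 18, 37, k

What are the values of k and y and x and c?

k = -3, y = 33, x = 26, c = 25

Rows 2 and 3 both sum to 76, so that's the common total.
Row 6 has -8 + 42 − 10 + 18 + 37 = 79; the blank must be 76 − 79 = -3.
Column 6 has 13 + 41 + 6 − 14 − 3 = 43; the blank must be 76 − 43 = 33.
Row 4 has 2 − 3 + 21 − 3 + 33 = 50; the blank must be 76 − 50 = 26.
Row 1 has 6 + 16 + 0 + 16 + 13 = 51; the blank must be 76 − 51 = 25.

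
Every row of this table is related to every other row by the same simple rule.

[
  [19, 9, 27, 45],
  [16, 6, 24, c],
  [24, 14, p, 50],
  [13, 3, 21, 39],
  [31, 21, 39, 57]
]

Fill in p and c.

The difference between any two rows is the same in every column — this is an addition table with the headers hidden.
Row 3 minus row 1 is 24 − 19 = 5, so its entry in column 3 is 27 + 5 = 32.
Row 2 minus row 1 is 16 − 19 = -3, so its entry in column 4 is 45 + (-3) = 42.

p = 32, c = 42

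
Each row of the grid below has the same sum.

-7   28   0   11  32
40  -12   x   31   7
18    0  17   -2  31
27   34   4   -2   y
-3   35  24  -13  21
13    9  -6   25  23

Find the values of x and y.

x = -2, y = 1

The complete rows each total 64.
Row 2 is missing 64 − 66 = -2 (since 40 − 12 + 31 + 7 = 66).
Row 4 is missing 64 − 63 = 1 (since 27 + 34 + 4 − 2 = 63).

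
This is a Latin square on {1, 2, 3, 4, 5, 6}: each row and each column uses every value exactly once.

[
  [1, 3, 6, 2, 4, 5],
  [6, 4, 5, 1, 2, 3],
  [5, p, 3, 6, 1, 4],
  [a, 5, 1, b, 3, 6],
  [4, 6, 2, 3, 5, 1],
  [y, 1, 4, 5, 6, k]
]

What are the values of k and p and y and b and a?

k = 2, p = 2, y = 3, b = 4, a = 2

At (row 6, col 6): column 6 already has {1, 3, 4, 5, 6}, so the value is 2.
Cell (3,2): row 3 already has {1, 3, 4, 5, 6} → 2.
At (row 4, col 4): column 4 already has {1, 2, 3, 5, 6}, so the value is 4.
At (row 4, col 1): row 4 already has {1, 3, 4, 5, 6}, so the value is 2.
For row 6, column 1: row 6 already has {1, 2, 4, 5, 6}; that leaves 3.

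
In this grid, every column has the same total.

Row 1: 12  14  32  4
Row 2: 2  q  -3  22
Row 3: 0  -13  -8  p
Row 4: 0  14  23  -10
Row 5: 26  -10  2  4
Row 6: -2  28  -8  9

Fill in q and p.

q = 5, p = 9

Columns 1 and 3 both add up to 38, so every column sums to 38.
Column 2: 14 − 13 + 14 − 10 + 28 = 33, so the missing entry is 38 − 33 = 5.
Column 4: 4 + 22 − 10 + 4 + 9 = 29, so the missing entry is 38 − 29 = 9.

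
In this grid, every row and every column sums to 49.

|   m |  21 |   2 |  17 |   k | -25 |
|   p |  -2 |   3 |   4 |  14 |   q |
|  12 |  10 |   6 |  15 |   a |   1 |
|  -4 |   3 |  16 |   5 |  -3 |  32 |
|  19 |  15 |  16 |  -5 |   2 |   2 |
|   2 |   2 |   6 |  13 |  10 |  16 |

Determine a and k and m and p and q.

Row 3: 12 + 10 + 6 + 15 + 1 = 44, so its missing entry is 49 − 44 = 5.
Column 5: 14 + 5 − 3 + 2 + 10 = 28, so its missing entry is 49 − 28 = 21.
Column 6: -25 + 1 + 32 + 2 + 16 = 26, so its missing entry is 49 − 26 = 23.
Row 1: 21 + 2 + 17 + 21 − 25 = 36, so its missing entry is 49 − 36 = 13.
Row 2: -2 + 3 + 4 + 14 + 23 = 42, so its missing entry is 49 − 42 = 7.

a = 5, k = 21, m = 13, p = 7, q = 23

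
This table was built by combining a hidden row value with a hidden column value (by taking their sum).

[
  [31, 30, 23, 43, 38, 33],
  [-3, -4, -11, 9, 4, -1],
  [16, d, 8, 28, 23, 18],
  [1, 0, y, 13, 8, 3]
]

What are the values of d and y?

The difference between any two rows is the same in every column — this is an addition table with the headers hidden.
Row 3 minus row 1 is 16 − 31 = -15, so its entry in column 2 is 30 + (-15) = 15.
Row 4 minus row 1 is 1 − 31 = -30, so its entry in column 3 is 23 + (-30) = -7.

d = 15, y = -7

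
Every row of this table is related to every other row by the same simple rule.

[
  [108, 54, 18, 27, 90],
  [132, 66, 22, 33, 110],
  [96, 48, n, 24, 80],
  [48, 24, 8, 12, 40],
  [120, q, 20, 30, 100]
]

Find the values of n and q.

Each row is a constant multiple of every other row — this is a multiplication table with the headers hidden.
Row 3 is 96/108 = 8/9 times row 1, so its entry in column 3 is 18 × 8/9 = 16.
Row 5 is 120/108 = 10/9 times row 1, so its entry in column 2 is 54 × 10/9 = 60.

n = 16, q = 60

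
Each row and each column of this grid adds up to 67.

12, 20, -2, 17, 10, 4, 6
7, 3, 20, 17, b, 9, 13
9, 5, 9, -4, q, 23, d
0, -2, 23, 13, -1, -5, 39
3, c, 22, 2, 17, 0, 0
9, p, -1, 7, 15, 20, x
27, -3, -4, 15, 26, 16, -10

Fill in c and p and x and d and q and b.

The known cells in row 2 total 69, leaving 67 − 69 = -2 for the blank.
The known cells in column 5 total 65, leaving 67 − 65 = 2 for the blank.
The known cells in row 3 total 44, leaving 67 − 44 = 23 for the blank.
The known cells in column 7 total 71, leaving 67 − 71 = -4 for the blank.
The known cells in row 6 total 46, leaving 67 − 46 = 21 for the blank.
The known cells in row 5 total 44, leaving 67 − 44 = 23 for the blank.

c = 23, p = 21, x = -4, d = 23, q = 2, b = -2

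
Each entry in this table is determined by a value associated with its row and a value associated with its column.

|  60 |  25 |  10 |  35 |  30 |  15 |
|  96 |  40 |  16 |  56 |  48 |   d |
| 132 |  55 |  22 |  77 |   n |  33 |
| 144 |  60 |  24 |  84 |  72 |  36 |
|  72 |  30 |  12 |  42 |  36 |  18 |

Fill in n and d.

Each row is a constant multiple of every other row — this is a multiplication table with the headers hidden.
Row 3 is 55/25 = 11/5 times row 1, so its entry in column 5 is 30 × 11/5 = 66.
Row 2 is 40/25 = 8/5 times row 1, so its entry in column 6 is 15 × 8/5 = 24.

n = 66, d = 24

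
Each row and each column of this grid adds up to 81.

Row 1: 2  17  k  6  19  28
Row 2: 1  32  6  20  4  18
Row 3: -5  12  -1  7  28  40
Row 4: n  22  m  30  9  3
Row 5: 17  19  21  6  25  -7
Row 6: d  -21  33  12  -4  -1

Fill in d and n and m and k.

Row 1 has 2 + 17 + 6 + 19 + 28 = 72; the blank must be 81 − 72 = 9.
Column 3 has 9 + 6 − 1 + 21 + 33 = 68; the blank must be 81 − 68 = 13.
Row 6 has -21 + 33 + 12 − 4 − 1 = 19; the blank must be 81 − 19 = 62.
Row 4 has 22 + 13 + 30 + 9 + 3 = 77; the blank must be 81 − 77 = 4.

d = 62, n = 4, m = 13, k = 9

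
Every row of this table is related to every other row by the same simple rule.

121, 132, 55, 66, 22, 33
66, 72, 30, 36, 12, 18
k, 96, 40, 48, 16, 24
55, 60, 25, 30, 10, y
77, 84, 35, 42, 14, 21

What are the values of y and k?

y = 15, k = 88

Each row is a constant multiple of every other row — this is a multiplication table with the headers hidden.
Row 4 is 10/22 = 5/11 times row 1, so its entry in column 6 is 33 × 5/11 = 15.
Row 3 is 16/22 = 8/11 times row 1, so its entry in column 1 is 121 × 8/11 = 88.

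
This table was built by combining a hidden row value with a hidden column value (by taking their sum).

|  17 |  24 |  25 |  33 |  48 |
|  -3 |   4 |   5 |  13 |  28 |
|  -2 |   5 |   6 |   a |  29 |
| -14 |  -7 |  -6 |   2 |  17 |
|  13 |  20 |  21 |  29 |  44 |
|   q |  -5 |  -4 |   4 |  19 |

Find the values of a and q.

a = 14, q = -12

The difference between any two rows is the same in every column — this is an addition table with the headers hidden.
Row 3 minus row 1 is 5 − 24 = -19, so its entry in column 4 is 33 + (-19) = 14.
Row 6 minus row 1 is -5 − 24 = -29, so its entry in column 1 is 17 + (-29) = -12.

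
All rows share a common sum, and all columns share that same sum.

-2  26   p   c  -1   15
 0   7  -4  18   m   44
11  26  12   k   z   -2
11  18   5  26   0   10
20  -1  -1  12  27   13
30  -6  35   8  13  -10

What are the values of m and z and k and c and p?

Rows 4 and 5 both sum to 70, so that's the common total.
The known cells in row 2 total 65, leaving 70 − 65 = 5 for the blank.
The known cells in column 5 total 44, leaving 70 − 44 = 26 for the blank.
The known cells in row 3 total 73, leaving 70 − 73 = -3 for the blank.
The known cells in column 4 total 61, leaving 70 − 61 = 9 for the blank.
The known cells in row 1 total 47, leaving 70 − 47 = 23 for the blank.

m = 5, z = 26, k = -3, c = 9, p = 23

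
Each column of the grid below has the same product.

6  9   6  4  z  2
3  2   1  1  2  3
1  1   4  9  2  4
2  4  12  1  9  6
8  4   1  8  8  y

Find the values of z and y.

z = 1, y = 2

Columns 2 and 3 each multiply to 288, so every column has product 288.
Column 5: 2×2×9×8 = 288, so the missing entry is 288 ÷ 288 = 1.
Column 6: 2×3×4×6 = 144, so the missing entry is 288 ÷ 144 = 2.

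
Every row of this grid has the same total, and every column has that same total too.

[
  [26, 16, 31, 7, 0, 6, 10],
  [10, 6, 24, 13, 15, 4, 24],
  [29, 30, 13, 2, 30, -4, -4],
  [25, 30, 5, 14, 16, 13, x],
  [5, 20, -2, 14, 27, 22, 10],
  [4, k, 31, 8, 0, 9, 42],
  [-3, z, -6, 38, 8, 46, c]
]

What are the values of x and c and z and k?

Rows 1 and 2 both sum to 96, so that's the common total.
Row 6 has 4 + 31 + 8 + 0 + 9 + 42 = 94; the blank must be 96 − 94 = 2.
Column 2 has 16 + 6 + 30 + 30 + 20 + 2 = 104; the blank must be 96 − 104 = -8.
Row 7 has -3 − 8 − 6 + 38 + 8 + 46 = 75; the blank must be 96 − 75 = 21.
Row 4 has 25 + 30 + 5 + 14 + 16 + 13 = 103; the blank must be 96 − 103 = -7.

x = -7, c = 21, z = -8, k = 2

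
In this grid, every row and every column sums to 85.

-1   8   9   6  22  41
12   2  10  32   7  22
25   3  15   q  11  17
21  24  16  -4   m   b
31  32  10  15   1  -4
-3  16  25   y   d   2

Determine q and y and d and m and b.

q = 14, y = 22, d = 23, m = 21, b = 7

The known cells in row 3 total 71, leaving 85 − 71 = 14 for the blank.
The known cells in column 4 total 63, leaving 85 − 63 = 22 for the blank.
The known cells in row 6 total 62, leaving 85 − 62 = 23 for the blank.
The known cells in column 5 total 64, leaving 85 − 64 = 21 for the blank.
The known cells in row 4 total 78, leaving 85 − 78 = 7 for the blank.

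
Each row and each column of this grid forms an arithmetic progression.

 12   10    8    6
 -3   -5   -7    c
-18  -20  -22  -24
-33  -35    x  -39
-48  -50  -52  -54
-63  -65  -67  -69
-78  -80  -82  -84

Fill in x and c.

x = -37, c = -9

Along each row the entries change by -2 per step; down each column they change by -15.
Row 4: from -33 at column 1, stepping by -2 to column 3 gives -37.
Row 2: from -3 at column 1, stepping by -2 to column 4 gives -9.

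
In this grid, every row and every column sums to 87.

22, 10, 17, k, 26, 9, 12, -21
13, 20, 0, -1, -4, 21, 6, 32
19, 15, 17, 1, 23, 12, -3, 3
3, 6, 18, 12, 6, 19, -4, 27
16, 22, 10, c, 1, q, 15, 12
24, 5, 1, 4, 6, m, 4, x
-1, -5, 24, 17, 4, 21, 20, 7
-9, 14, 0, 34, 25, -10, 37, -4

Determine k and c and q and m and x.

The known cells in row 1 total 75, leaving 87 − 75 = 12 for the blank.
The known cells in column 4 total 79, leaving 87 − 79 = 8 for the blank.
The known cells in column 8 total 56, leaving 87 − 56 = 31 for the blank.
The known cells in row 6 total 75, leaving 87 − 75 = 12 for the blank.
The known cells in row 5 total 84, leaving 87 − 84 = 3 for the blank.

k = 12, c = 8, q = 3, m = 12, x = 31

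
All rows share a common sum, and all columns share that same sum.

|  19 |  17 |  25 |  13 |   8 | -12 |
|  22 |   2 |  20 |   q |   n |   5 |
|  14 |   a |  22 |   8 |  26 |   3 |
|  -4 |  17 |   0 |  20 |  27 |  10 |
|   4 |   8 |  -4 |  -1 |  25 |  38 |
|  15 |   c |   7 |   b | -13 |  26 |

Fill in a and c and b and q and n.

a = -3, c = 29, b = 6, q = 24, n = -3

Rows 1 and 4 both sum to 70, so that's the common total.
The known cells in row 3 total 73, leaving 70 − 73 = -3 for the blank.
The known cells in column 2 total 41, leaving 70 − 41 = 29 for the blank.
The known cells in column 5 total 73, leaving 70 − 73 = -3 for the blank.
The known cells in row 6 total 64, leaving 70 − 64 = 6 for the blank.
The known cells in row 2 total 46, leaving 70 − 46 = 24 for the blank.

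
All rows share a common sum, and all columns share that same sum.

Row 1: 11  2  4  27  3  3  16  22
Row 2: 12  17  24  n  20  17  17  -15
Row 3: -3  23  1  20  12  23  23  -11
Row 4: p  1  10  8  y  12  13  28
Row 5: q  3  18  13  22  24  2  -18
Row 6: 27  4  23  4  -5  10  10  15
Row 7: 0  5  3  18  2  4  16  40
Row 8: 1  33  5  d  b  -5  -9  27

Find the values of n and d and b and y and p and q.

n = -4, d = 2, b = 34, y = 0, p = 16, q = 24

Rows 1 and 3 both sum to 88, so that's the common total.
Row 5 has 3 + 18 + 13 + 22 + 24 + 2 − 18 = 64; the blank must be 88 − 64 = 24.
Column 1 has 11 + 12 − 3 + 24 + 27 + 0 + 1 = 72; the blank must be 88 − 72 = 16.
Row 4 has 16 + 1 + 10 + 8 + 12 + 13 + 28 = 88; the blank must be 88 − 88 = 0.
Column 5 has 3 + 20 + 12 + 0 + 22 − 5 + 2 = 54; the blank must be 88 − 54 = 34.
Row 8 has 1 + 33 + 5 + 34 − 5 − 9 + 27 = 86; the blank must be 88 − 86 = 2.
Row 2 has 12 + 17 + 24 + 20 + 17 + 17 − 15 = 92; the blank must be 88 − 92 = -4.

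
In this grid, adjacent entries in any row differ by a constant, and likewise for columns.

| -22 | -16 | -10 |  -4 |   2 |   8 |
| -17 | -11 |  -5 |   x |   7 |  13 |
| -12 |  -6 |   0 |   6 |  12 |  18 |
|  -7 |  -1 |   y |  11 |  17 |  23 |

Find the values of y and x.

Along each row the entries change by 6 per step; down each column they change by 5.
Row 4: from -7 at column 1, stepping by 6 to column 3 gives 5.
Row 2: from -17 at column 1, stepping by 6 to column 4 gives 1.

y = 5, x = 1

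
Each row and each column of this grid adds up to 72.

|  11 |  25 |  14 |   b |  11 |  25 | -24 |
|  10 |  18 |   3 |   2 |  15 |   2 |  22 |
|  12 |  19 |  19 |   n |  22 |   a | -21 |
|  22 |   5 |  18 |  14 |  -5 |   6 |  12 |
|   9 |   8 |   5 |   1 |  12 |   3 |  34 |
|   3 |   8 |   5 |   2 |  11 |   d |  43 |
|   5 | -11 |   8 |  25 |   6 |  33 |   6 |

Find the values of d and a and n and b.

d = 0, a = 3, n = 18, b = 10

The known cells in row 6 total 72, leaving 72 − 72 = 0 for the blank.
The known cells in column 6 total 69, leaving 72 − 69 = 3 for the blank.
The known cells in row 3 total 54, leaving 72 − 54 = 18 for the blank.
The known cells in row 1 total 62, leaving 72 − 62 = 10 for the blank.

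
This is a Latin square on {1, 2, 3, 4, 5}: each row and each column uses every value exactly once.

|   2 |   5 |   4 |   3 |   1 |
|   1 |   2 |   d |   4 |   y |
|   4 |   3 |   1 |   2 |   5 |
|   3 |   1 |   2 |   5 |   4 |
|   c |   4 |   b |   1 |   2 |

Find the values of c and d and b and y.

For row 5, column 1: column 1 already has {1, 2, 3, 4}; that leaves 5.
For row 5, column 3: row 5 already has {1, 2, 4, 5}; that leaves 3.
For row 2, column 3: column 3 already has {1, 2, 3, 4}; that leaves 5.
Cell (2,5): row 2 already has {1, 2, 4, 5} → 3.

c = 5, d = 5, b = 3, y = 3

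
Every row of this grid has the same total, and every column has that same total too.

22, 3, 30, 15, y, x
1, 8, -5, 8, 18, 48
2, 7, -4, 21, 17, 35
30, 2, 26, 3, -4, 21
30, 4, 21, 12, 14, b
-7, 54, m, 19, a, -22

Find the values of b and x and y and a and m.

Rows 2 and 3 both sum to 78, so that's the common total.
Row 5 has 30 + 4 + 21 + 12 + 14 = 81; the blank must be 78 − 81 = -3.
Column 6 has 48 + 35 + 21 − 3 − 22 = 79; the blank must be 78 − 79 = -1.
Row 1 has 22 + 3 + 30 + 15 − 1 = 69; the blank must be 78 − 69 = 9.
Column 5 has 9 + 18 + 17 − 4 + 14 = 54; the blank must be 78 − 54 = 24.
Row 6 has -7 + 54 + 19 + 24 − 22 = 68; the blank must be 78 − 68 = 10.

b = -3, x = -1, y = 9, a = 24, m = 10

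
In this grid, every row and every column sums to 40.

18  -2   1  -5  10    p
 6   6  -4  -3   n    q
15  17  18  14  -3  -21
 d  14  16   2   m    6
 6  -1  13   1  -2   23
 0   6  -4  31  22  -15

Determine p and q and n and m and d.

p = 18, q = 29, n = 6, m = 7, d = -5

The known cells in column 1 total 45, leaving 40 − 45 = -5 for the blank.
The known cells in row 4 total 33, leaving 40 − 33 = 7 for the blank.
The known cells in column 5 total 34, leaving 40 − 34 = 6 for the blank.
The known cells in row 2 total 11, leaving 40 − 11 = 29 for the blank.
The known cells in row 1 total 22, leaving 40 − 22 = 18 for the blank.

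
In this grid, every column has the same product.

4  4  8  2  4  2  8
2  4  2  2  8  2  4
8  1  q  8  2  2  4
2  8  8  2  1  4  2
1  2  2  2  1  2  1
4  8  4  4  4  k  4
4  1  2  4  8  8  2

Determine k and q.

k = 4, q = 1

Columns 4 and 5 each multiply to 2048, so every column has product 2048.
Column 6: 2×2×2×4×2×8 = 512, so the missing entry is 2048 ÷ 512 = 4.
Column 3: 8×2×8×2×4×2 = 2048, so the missing entry is 2048 ÷ 2048 = 1.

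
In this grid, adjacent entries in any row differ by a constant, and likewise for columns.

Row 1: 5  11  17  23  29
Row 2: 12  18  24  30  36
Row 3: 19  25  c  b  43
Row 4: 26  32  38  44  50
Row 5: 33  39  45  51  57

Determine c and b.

Along each row the entries change by 6 per step; down each column they change by 7.
Row 3: from 19 at column 1, stepping by 6 to column 3 gives 31.
Row 3: from 19 at column 1, stepping by 6 to column 4 gives 37.

c = 31, b = 37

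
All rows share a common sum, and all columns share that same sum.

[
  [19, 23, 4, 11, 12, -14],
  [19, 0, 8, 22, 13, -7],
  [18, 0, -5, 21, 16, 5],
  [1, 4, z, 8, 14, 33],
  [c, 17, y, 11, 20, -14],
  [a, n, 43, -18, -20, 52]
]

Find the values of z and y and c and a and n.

z = -5, y = 10, c = 11, a = -13, n = 11

Rows 1 and 2 both sum to 55, so that's the common total.
The known cells in column 2 total 44, leaving 55 − 44 = 11 for the blank.
The known cells in row 6 total 68, leaving 55 − 68 = -13 for the blank.
The known cells in column 1 total 44, leaving 55 − 44 = 11 for the blank.
The known cells in row 5 total 45, leaving 55 − 45 = 10 for the blank.
The known cells in row 4 total 60, leaving 55 − 60 = -5 for the blank.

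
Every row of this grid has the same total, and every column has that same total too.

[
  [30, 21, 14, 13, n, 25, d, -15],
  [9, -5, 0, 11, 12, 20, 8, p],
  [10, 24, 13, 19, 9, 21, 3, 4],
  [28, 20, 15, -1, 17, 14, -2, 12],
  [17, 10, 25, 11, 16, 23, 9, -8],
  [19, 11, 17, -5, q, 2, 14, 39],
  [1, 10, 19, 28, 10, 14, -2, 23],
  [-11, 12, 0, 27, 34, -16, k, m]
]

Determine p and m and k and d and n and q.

p = 48, m = 0, k = 57, d = 16, n = -1, q = 6

Rows 3 and 4 both sum to 103, so that's the common total.
The known cells in row 6 total 97, leaving 103 − 97 = 6 for the blank.
The known cells in column 5 total 104, leaving 103 − 104 = -1 for the blank.
The known cells in row 1 total 87, leaving 103 − 87 = 16 for the blank.
The known cells in row 2 total 55, leaving 103 − 55 = 48 for the blank.
The known cells in column 8 total 103, leaving 103 − 103 = 0 for the blank.
The known cells in row 8 total 46, leaving 103 − 46 = 57 for the blank.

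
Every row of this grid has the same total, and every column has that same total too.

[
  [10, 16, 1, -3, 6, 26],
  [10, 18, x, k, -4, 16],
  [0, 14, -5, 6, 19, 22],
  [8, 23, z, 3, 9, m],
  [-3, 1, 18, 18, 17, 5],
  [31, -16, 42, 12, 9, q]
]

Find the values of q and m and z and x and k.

Rows 1 and 3 both sum to 56, so that's the common total.
Row 6 has 31 − 16 + 42 + 12 + 9 = 78; the blank must be 56 − 78 = -22.
Column 4 has -3 + 6 + 3 + 18 + 12 = 36; the blank must be 56 − 36 = 20.
Row 2 has 10 + 18 + 20 − 4 + 16 = 60; the blank must be 56 − 60 = -4.
Column 3 has 1 − 4 − 5 + 18 + 42 = 52; the blank must be 56 − 52 = 4.
Row 4 has 8 + 23 + 4 + 3 + 9 = 47; the blank must be 56 − 47 = 9.

q = -22, m = 9, z = 4, x = -4, k = 20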